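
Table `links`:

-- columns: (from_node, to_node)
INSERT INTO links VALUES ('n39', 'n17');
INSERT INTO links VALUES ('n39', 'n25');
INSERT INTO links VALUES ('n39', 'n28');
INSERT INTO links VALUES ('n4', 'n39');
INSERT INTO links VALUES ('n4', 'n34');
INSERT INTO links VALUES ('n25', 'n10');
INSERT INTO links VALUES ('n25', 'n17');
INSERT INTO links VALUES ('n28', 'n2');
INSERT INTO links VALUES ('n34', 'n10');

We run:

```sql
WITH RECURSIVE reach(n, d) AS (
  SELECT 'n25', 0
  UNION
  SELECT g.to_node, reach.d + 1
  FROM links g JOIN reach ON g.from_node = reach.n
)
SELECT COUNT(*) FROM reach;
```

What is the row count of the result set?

Base: (n25, d=0).
Iteration 1: edges from {n25} -> (n10, d=1), (n17, d=1).
Iteration 2: no outgoing edges from {n10,n17}; recursion stops.
Total rows emitted: 3.

3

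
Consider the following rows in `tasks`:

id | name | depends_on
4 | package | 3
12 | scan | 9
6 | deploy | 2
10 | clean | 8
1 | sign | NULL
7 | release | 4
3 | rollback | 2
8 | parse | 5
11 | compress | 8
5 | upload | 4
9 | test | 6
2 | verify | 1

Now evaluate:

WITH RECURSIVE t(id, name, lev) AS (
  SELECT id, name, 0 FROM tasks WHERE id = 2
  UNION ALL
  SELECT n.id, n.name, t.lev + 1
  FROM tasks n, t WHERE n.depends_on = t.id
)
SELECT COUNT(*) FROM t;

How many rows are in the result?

Base: id=2 (verify) at lev 0.
Iteration 1: rows with depends_on in {2} -> rollback (id 3, lev 1), deploy (id 6, lev 1).
Iteration 2: rows with depends_on in {3,6} -> package (id 4, lev 2), test (id 9, lev 2).
Iteration 3: rows with depends_on in {4,9} -> upload (id 5, lev 3), release (id 7, lev 3), scan (id 12, lev 3).
Iteration 4: rows with depends_on in {5,7,12} -> parse (id 8, lev 4).
Iteration 5: rows with depends_on in {8} -> clean (id 10, lev 5), compress (id 11, lev 5).
Iteration 6: no rows with depends_on in {10,11}; recursion stops.
Total rows emitted: 11.

11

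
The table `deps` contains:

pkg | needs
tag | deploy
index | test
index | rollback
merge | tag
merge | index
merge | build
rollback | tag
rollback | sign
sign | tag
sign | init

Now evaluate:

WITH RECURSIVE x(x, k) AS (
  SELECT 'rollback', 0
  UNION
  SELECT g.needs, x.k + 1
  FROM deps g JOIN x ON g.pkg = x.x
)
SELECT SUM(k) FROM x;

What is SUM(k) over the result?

Base: (rollback, k=0).
Iteration 1: edges from {rollback} -> (sign, k=1), (tag, k=1).
Iteration 2: edges from {sign,tag} -> (deploy, k=2), (init, k=2), (tag, k=2).
Iteration 3: edges from {deploy,init,tag} -> (deploy, k=3).
Iteration 4: no outgoing edges from {deploy}; recursion stops.
SUM(k) = 0 + 1 + 1 + 2 + 2 + 2 + 3 = 11.

11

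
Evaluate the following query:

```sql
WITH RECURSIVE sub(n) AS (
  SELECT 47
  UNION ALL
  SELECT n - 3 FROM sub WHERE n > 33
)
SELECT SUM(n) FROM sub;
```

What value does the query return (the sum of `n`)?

237

Base: n=47.
Iteration 1: 47 > 33 holds -> n = 47 - 3 = 44.
Iteration 2: 44 > 33 holds -> n = 44 - 3 = 41.
Iteration 3: 41 > 33 holds -> n = 41 - 3 = 38.
Iteration 4: 38 > 33 holds -> n = 38 - 3 = 35.
Iteration 5: 35 > 33 holds -> n = 35 - 3 = 32.
Iteration 6: 32 > 33 fails; recursion stops.
SUM(n) = 47 + 44 + 41 + 38 + 35 + 32 = 237.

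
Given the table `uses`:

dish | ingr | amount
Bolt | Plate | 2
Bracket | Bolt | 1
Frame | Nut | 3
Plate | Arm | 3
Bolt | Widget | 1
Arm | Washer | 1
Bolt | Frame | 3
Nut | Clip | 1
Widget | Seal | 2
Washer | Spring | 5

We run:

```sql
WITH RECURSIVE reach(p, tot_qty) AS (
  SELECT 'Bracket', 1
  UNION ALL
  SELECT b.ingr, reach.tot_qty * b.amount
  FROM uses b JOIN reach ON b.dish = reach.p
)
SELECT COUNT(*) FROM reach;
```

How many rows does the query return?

11

Base: (Bracket, tot_qty=1).
Iteration 1: components of {Bracket} -> Bolt = 1*1 = 1.
Iteration 2: components of {Bolt} -> Frame = 1*3 = 3, Plate = 1*2 = 2, Widget = 1*1 = 1.
Iteration 3: components of {Frame,Plate,Widget} -> Arm = 2*3 = 6, Nut = 3*3 = 9, Seal = 1*2 = 2.
Iteration 4: components of {Arm,Nut,Seal} -> Clip = 9*1 = 9, Washer = 6*1 = 6.
Iteration 5: components of {Clip,Washer} -> Spring = 6*5 = 30.
Iteration 6: no further components; recursion stops.
Total rows emitted: 11.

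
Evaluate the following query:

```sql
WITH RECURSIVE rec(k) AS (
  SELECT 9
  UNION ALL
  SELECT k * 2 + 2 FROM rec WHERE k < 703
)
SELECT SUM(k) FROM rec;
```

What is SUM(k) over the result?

2789

Base: k=9.
Iteration 1: 9 < 703 holds -> k = 9 * 2 + 2 = 20.
Iteration 2: 20 < 703 holds -> k = 20 * 2 + 2 = 42.
Iteration 3: 42 < 703 holds -> k = 42 * 2 + 2 = 86.
Iteration 4: 86 < 703 holds -> k = 86 * 2 + 2 = 174.
Iteration 5: 174 < 703 holds -> k = 174 * 2 + 2 = 350.
Iteration 6: 350 < 703 holds -> k = 350 * 2 + 2 = 702.
Iteration 7: 702 < 703 holds -> k = 702 * 2 + 2 = 1406.
Iteration 8: 1406 < 703 fails; recursion stops.
SUM(k) = 9 + 20 + 42 + 86 + 174 + 350 + 702 + 1406 = 2789.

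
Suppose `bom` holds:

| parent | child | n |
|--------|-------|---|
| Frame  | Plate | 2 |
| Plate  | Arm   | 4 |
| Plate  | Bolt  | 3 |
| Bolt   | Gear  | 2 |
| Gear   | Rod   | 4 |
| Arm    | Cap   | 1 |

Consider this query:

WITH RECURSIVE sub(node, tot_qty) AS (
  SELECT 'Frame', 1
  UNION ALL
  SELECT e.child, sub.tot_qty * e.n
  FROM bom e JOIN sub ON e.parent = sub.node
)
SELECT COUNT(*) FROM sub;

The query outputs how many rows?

7

Base: (Frame, tot_qty=1).
Iteration 1: components of {Frame} -> Plate = 1*2 = 2.
Iteration 2: components of {Plate} -> Arm = 2*4 = 8, Bolt = 2*3 = 6.
Iteration 3: components of {Arm,Bolt} -> Cap = 8*1 = 8, Gear = 6*2 = 12.
Iteration 4: components of {Cap,Gear} -> Rod = 12*4 = 48.
Iteration 5: no further components; recursion stops.
Total rows emitted: 7.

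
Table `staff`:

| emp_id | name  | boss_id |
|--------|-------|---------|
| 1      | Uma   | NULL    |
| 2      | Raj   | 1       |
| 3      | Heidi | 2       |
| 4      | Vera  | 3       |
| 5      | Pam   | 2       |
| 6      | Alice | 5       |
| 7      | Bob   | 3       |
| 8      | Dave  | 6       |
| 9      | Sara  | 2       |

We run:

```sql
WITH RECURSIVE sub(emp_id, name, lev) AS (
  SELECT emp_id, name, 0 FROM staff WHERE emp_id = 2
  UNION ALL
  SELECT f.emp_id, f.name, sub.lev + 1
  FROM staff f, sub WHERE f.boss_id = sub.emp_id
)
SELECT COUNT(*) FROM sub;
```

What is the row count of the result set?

Base: emp_id=2 (Raj) at lev 0.
Iteration 1: rows with boss_id in {2} -> Heidi (id 3, lev 1), Pam (id 5, lev 1), Sara (id 9, lev 1).
Iteration 2: rows with boss_id in {3,5,9} -> Vera (id 4, lev 2), Alice (id 6, lev 2), Bob (id 7, lev 2).
Iteration 3: rows with boss_id in {4,6,7} -> Dave (id 8, lev 3).
Iteration 4: no rows with boss_id in {8}; recursion stops.
Total rows emitted: 8.

8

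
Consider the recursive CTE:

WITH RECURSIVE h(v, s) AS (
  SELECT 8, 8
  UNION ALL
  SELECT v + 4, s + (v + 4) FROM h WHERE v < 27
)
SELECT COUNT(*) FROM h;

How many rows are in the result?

Base: v=8, s=8.
Iteration 1: 8 < 27 holds -> v = 8 + 4 = 12, s = 8 + 12 = 20.
Iteration 2: 12 < 27 holds -> v = 12 + 4 = 16, s = 20 + 16 = 36.
Iteration 3: 16 < 27 holds -> v = 16 + 4 = 20, s = 36 + 20 = 56.
Iteration 4: 20 < 27 holds -> v = 20 + 4 = 24, s = 56 + 24 = 80.
Iteration 5: 24 < 27 holds -> v = 24 + 4 = 28, s = 80 + 28 = 108.
Iteration 6: 28 < 27 fails; recursion stops.
Total rows emitted: 6.

6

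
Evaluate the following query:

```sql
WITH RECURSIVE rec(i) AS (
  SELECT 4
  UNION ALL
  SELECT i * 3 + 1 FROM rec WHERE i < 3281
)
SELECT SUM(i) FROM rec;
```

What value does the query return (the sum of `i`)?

Base: i=4.
Iteration 1: 4 < 3281 holds -> i = 4 * 3 + 1 = 13.
Iteration 2: 13 < 3281 holds -> i = 13 * 3 + 1 = 40.
Iteration 3: 40 < 3281 holds -> i = 40 * 3 + 1 = 121.
Iteration 4: 121 < 3281 holds -> i = 121 * 3 + 1 = 364.
Iteration 5: 364 < 3281 holds -> i = 364 * 3 + 1 = 1093.
Iteration 6: 1093 < 3281 holds -> i = 1093 * 3 + 1 = 3280.
Iteration 7: 3280 < 3281 holds -> i = 3280 * 3 + 1 = 9841.
Iteration 8: 9841 < 3281 fails; recursion stops.
SUM(i) = 4 + 13 + 40 + 121 + 364 + 1093 + 3280 + 9841 = 14756.

14756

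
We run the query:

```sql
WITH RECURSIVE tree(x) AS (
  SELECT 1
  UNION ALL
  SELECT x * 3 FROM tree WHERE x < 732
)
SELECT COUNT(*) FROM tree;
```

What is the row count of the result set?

Base: x=1.
Iteration 1: 1 < 732 holds -> x = 1 * 3 = 3.
Iteration 2: 3 < 732 holds -> x = 3 * 3 = 9.
Iteration 3: 9 < 732 holds -> x = 9 * 3 = 27.
Iteration 4: 27 < 732 holds -> x = 27 * 3 = 81.
Iteration 5: 81 < 732 holds -> x = 81 * 3 = 243.
Iteration 6: 243 < 732 holds -> x = 243 * 3 = 729.
Iteration 7: 729 < 732 holds -> x = 729 * 3 = 2187.
Iteration 8: 2187 < 732 fails; recursion stops.
Total rows emitted: 8.

8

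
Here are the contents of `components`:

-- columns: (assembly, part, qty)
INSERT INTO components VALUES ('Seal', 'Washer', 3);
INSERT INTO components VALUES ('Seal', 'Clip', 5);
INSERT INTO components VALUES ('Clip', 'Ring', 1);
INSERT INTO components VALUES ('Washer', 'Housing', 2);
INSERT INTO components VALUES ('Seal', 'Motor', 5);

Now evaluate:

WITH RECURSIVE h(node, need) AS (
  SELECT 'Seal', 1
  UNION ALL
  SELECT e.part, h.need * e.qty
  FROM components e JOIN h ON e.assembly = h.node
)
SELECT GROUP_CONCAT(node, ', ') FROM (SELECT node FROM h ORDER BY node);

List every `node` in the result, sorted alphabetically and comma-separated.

Clip, Housing, Motor, Ring, Seal, Washer

Base: (Seal, need=1).
Iteration 1: components of {Seal} -> Clip = 1*5 = 5, Motor = 1*5 = 5, Washer = 1*3 = 3.
Iteration 2: components of {Clip,Motor,Washer} -> Housing = 3*2 = 6, Ring = 5*1 = 5.
Iteration 3: no further components; recursion stops.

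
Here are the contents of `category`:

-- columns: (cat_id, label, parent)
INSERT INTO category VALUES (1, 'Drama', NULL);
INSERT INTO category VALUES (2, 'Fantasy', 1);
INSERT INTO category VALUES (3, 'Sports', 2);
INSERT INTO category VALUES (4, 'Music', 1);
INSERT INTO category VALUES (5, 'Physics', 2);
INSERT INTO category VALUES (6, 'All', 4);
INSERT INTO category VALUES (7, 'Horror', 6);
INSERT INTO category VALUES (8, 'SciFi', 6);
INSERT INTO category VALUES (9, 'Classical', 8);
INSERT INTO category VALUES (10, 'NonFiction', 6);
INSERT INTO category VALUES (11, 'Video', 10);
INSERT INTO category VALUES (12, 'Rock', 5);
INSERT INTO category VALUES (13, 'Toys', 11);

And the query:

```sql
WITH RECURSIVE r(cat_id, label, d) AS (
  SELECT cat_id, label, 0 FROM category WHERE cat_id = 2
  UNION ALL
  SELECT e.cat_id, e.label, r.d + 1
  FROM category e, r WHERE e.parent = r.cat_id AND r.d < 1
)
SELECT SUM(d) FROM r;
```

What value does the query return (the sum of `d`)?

Base: cat_id=2 (Fantasy) at d 0.
Iteration 1: rows with parent in {2} -> Sports (id 3, d 1), Physics (id 5, d 1).
Iteration 2: d < 1 fails for all current rows; recursion stops.
SUM(d) = 0 + 1 + 1 = 2.

2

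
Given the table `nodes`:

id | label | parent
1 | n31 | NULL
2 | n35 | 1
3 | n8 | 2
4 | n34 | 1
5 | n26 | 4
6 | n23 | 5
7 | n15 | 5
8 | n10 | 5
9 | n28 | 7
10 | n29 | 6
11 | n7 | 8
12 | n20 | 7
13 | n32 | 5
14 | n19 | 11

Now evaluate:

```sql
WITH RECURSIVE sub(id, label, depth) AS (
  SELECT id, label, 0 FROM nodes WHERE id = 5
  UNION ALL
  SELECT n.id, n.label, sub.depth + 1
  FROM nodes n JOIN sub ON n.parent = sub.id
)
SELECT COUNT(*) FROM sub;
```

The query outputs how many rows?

10

Base: id=5 (n26) at depth 0.
Iteration 1: rows with parent in {5} -> n23 (id 6, depth 1), n15 (id 7, depth 1), n10 (id 8, depth 1), n32 (id 13, depth 1).
Iteration 2: rows with parent in {6,7,8,13} -> n28 (id 9, depth 2), n29 (id 10, depth 2), n7 (id 11, depth 2), n20 (id 12, depth 2).
Iteration 3: rows with parent in {9,10,11,12} -> n19 (id 14, depth 3).
Iteration 4: no rows with parent in {14}; recursion stops.
Total rows emitted: 10.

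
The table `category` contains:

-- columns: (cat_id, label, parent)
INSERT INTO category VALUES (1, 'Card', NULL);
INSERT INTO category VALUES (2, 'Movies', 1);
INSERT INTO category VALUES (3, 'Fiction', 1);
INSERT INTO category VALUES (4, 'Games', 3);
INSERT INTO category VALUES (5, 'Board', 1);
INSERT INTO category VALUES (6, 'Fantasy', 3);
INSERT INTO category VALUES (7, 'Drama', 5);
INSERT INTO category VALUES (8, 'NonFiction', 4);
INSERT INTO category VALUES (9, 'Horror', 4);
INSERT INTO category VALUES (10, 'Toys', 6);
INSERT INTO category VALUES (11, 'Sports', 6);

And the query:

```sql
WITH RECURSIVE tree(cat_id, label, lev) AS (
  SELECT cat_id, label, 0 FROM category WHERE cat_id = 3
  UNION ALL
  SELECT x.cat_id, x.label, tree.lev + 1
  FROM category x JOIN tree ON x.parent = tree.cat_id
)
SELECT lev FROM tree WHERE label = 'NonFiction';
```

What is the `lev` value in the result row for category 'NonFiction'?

Base: cat_id=3 (Fiction) at lev 0.
Iteration 1: rows with parent in {3} -> Games (id 4, lev 1), Fantasy (id 6, lev 1).
Iteration 2: rows with parent in {4,6} -> NonFiction (id 8, lev 2), Horror (id 9, lev 2), Toys (id 10, lev 2), Sports (id 11, lev 2).
Iteration 3: no rows with parent in {8,9,10,11}; recursion stops.

2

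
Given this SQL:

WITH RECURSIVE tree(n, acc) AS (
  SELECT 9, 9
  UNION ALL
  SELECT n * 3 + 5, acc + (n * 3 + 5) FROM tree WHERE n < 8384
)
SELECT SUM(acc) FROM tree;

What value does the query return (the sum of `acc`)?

56444

Base: n=9, acc=9.
Iteration 1: 9 < 8384 holds -> n = 9 * 3 + 5 = 32, acc = 9 + 32 = 41.
Iteration 2: 32 < 8384 holds -> n = 32 * 3 + 5 = 101, acc = 41 + 101 = 142.
Iteration 3: 101 < 8384 holds -> n = 101 * 3 + 5 = 308, acc = 142 + 308 = 450.
Iteration 4: 308 < 8384 holds -> n = 308 * 3 + 5 = 929, acc = 450 + 929 = 1379.
Iteration 5: 929 < 8384 holds -> n = 929 * 3 + 5 = 2792, acc = 1379 + 2792 = 4171.
Iteration 6: 2792 < 8384 holds -> n = 2792 * 3 + 5 = 8381, acc = 4171 + 8381 = 12552.
Iteration 7: 8381 < 8384 holds -> n = 8381 * 3 + 5 = 25148, acc = 12552 + 25148 = 37700.
Iteration 8: 25148 < 8384 fails; recursion stops.
SUM(acc) = 9 + 41 + 142 + 450 + 1379 + 4171 + 12552 + 37700 = 56444.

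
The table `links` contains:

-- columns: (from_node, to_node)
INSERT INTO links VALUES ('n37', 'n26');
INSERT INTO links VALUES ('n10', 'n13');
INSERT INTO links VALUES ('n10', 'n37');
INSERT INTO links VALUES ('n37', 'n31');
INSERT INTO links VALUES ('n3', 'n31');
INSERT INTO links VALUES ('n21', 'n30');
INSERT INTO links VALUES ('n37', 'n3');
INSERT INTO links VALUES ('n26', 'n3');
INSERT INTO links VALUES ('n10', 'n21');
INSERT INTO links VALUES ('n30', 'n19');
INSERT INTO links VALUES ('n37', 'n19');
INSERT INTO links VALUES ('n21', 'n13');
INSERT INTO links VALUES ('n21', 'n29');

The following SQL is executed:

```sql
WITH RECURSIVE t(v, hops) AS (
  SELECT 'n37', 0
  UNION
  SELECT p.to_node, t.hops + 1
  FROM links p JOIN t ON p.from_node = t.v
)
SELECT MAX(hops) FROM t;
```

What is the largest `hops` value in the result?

Base: (n37, hops=0).
Iteration 1: edges from {n37} -> (n19, hops=1), (n26, hops=1), (n3, hops=1), (n31, hops=1).
Iteration 2: edges from {n19,n26,n3,n31} -> (n3, hops=2), (n31, hops=2).
Iteration 3: edges from {n3,n31} -> (n31, hops=3).
Iteration 4: no outgoing edges from {n31}; recursion stops.
hops values: 0, 1, 1, 1, 1, 2, 2, 3; the maximum is 3.

3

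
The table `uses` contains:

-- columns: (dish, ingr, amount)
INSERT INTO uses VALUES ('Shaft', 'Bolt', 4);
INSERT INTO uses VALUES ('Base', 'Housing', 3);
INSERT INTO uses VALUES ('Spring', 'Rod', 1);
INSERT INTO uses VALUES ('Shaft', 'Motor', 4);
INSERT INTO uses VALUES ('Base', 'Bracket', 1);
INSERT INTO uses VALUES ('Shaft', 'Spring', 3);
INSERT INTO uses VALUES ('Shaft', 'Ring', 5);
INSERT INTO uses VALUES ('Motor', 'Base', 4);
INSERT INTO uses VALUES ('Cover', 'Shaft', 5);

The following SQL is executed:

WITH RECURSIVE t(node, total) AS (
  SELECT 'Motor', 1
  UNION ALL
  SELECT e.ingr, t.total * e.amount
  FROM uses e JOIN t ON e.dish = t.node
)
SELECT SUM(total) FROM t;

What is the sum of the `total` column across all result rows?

Base: (Motor, total=1).
Iteration 1: components of {Motor} -> Base = 1*4 = 4.
Iteration 2: components of {Base} -> Bracket = 4*1 = 4, Housing = 4*3 = 12.
Iteration 3: no further components; recursion stops.
SUM(total) = 1 + 4 + 4 + 12 = 21.

21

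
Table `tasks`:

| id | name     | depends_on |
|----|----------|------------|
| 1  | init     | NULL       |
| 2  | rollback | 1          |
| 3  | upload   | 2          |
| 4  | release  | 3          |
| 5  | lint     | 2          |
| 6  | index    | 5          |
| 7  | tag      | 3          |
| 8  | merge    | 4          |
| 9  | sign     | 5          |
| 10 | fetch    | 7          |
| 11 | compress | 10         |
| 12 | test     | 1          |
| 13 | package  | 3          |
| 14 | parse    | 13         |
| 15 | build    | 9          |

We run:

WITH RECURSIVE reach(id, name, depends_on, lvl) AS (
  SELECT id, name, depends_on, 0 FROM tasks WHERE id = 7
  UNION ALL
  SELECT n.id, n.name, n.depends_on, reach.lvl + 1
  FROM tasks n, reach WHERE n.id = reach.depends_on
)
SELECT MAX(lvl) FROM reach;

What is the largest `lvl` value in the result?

Base: id=7 (tag), depends_on=3, lvl 0.
Iteration 1: join on id=3 -> upload (id 3, depends_on=2, lvl 1).
Iteration 2: join on id=2 -> rollback (id 2, depends_on=1, lvl 2).
Iteration 3: join on id=1 -> init (id 1, depends_on=NULL, lvl 3).
Iteration 4: depends_on is NULL; no match; recursion stops.
lvl values: 0, 1, 2, 3; the maximum is 3.

3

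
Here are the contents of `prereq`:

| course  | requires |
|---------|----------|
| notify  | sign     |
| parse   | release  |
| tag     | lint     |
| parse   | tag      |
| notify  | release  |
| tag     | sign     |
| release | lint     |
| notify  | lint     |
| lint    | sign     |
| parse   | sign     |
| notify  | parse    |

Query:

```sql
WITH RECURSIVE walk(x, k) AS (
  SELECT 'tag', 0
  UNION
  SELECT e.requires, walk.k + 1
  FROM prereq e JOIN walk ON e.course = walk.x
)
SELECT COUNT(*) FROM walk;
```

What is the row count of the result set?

4

Base: (tag, k=0).
Iteration 1: edges from {tag} -> (lint, k=1), (sign, k=1).
Iteration 2: edges from {lint,sign} -> (sign, k=2).
Iteration 3: no outgoing edges from {sign}; recursion stops.
Total rows emitted: 4.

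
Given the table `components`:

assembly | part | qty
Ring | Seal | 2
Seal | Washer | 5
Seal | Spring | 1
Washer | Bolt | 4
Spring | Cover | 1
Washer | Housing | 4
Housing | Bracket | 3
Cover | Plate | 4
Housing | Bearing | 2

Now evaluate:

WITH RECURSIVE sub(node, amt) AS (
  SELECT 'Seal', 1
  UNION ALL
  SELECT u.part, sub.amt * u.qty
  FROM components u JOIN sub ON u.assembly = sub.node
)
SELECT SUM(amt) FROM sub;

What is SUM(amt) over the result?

152

Base: (Seal, amt=1).
Iteration 1: components of {Seal} -> Spring = 1*1 = 1, Washer = 1*5 = 5.
Iteration 2: components of {Spring,Washer} -> Bolt = 5*4 = 20, Cover = 1*1 = 1, Housing = 5*4 = 20.
Iteration 3: components of {Bolt,Cover,Housing} -> Bearing = 20*2 = 40, Bracket = 20*3 = 60, Plate = 1*4 = 4.
Iteration 4: no further components; recursion stops.
SUM(amt) = 1 + 5 + 1 + 20 + 20 + 1 + 60 + 40 + 4 = 152.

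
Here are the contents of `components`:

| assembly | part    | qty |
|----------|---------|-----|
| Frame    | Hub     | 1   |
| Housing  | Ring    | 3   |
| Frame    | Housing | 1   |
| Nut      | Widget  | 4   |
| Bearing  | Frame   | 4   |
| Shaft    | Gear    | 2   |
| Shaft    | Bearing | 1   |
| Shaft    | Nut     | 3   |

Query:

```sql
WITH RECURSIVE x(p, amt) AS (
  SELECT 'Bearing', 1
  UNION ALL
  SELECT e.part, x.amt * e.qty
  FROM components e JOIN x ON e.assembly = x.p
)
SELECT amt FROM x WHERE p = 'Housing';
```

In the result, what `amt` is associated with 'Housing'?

Base: (Bearing, amt=1).
Iteration 1: components of {Bearing} -> Frame = 1*4 = 4.
Iteration 2: components of {Frame} -> Housing = 4*1 = 4, Hub = 4*1 = 4.
Iteration 3: components of {Housing,Hub} -> Ring = 4*3 = 12.
Iteration 4: no further components; recursion stops.

4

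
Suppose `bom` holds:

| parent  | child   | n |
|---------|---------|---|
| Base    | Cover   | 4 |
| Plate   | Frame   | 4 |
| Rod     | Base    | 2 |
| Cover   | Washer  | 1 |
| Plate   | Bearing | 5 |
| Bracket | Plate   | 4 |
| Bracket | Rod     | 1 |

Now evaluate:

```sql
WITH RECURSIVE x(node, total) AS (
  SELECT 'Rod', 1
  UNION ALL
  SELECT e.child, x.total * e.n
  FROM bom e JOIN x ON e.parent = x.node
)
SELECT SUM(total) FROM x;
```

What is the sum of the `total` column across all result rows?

Base: (Rod, total=1).
Iteration 1: components of {Rod} -> Base = 1*2 = 2.
Iteration 2: components of {Base} -> Cover = 2*4 = 8.
Iteration 3: components of {Cover} -> Washer = 8*1 = 8.
Iteration 4: no further components; recursion stops.
SUM(total) = 1 + 2 + 8 + 8 = 19.

19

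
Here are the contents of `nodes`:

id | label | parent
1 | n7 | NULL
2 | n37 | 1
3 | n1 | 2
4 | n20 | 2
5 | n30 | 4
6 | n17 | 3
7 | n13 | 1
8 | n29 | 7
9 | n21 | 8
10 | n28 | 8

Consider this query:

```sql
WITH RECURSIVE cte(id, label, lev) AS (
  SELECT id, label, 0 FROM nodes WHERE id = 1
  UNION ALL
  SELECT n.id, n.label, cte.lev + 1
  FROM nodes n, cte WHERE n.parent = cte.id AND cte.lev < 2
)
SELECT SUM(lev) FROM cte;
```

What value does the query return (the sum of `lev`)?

8

Base: id=1 (n7) at lev 0.
Iteration 1: rows with parent in {1} -> n37 (id 2, lev 1), n13 (id 7, lev 1).
Iteration 2: rows with parent in {2,7} -> n1 (id 3, lev 2), n20 (id 4, lev 2), n29 (id 8, lev 2).
Iteration 3: lev < 2 fails for all current rows; recursion stops.
SUM(lev) = 0 + 1 + 1 + 2 + 2 + 2 = 8.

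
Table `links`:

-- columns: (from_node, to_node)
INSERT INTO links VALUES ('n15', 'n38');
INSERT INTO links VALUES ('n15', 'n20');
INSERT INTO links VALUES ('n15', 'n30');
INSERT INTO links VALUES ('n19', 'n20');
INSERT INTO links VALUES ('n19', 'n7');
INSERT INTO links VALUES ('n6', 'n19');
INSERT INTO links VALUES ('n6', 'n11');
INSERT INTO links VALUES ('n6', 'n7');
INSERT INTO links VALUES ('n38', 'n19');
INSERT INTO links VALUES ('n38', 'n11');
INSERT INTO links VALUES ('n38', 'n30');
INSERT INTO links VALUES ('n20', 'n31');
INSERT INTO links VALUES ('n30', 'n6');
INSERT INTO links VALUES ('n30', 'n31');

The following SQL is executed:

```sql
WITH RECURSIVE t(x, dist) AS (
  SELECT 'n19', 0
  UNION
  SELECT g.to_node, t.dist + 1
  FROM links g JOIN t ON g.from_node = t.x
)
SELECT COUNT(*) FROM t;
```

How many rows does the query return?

Base: (n19, dist=0).
Iteration 1: edges from {n19} -> (n20, dist=1), (n7, dist=1).
Iteration 2: edges from {n20,n7} -> (n31, dist=2).
Iteration 3: no outgoing edges from {n31}; recursion stops.
Total rows emitted: 4.

4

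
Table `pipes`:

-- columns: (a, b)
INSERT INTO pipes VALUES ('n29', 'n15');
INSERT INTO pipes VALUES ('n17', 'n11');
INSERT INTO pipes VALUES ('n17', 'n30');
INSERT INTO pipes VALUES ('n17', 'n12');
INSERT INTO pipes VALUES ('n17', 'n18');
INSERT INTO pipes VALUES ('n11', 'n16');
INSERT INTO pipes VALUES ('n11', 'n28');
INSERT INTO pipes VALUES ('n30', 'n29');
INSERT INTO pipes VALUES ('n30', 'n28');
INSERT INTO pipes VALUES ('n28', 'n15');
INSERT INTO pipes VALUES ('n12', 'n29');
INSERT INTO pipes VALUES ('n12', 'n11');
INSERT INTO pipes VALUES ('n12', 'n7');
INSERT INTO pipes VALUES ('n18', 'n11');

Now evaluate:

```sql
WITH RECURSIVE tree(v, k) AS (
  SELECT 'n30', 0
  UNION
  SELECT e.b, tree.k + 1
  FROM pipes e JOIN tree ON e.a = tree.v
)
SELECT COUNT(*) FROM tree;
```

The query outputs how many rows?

Base: (n30, k=0).
Iteration 1: edges from {n30} -> (n28, k=1), (n29, k=1).
Iteration 2: edges from {n28,n29} -> (n15, k=2). [UNION drops 1 duplicate row(s)]
Iteration 3: no outgoing edges from {n15}; recursion stops.
Total rows emitted: 4.

4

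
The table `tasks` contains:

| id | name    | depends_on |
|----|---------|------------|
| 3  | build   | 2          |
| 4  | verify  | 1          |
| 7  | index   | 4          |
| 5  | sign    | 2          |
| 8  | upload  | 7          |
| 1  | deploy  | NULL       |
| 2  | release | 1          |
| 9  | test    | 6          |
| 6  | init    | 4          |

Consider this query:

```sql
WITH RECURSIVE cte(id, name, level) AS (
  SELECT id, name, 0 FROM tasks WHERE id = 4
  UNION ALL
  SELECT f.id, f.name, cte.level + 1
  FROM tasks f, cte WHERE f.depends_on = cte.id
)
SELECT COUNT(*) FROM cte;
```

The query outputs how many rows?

5

Base: id=4 (verify) at level 0.
Iteration 1: rows with depends_on in {4} -> init (id 6, level 1), index (id 7, level 1).
Iteration 2: rows with depends_on in {6,7} -> upload (id 8, level 2), test (id 9, level 2).
Iteration 3: no rows with depends_on in {8,9}; recursion stops.
Total rows emitted: 5.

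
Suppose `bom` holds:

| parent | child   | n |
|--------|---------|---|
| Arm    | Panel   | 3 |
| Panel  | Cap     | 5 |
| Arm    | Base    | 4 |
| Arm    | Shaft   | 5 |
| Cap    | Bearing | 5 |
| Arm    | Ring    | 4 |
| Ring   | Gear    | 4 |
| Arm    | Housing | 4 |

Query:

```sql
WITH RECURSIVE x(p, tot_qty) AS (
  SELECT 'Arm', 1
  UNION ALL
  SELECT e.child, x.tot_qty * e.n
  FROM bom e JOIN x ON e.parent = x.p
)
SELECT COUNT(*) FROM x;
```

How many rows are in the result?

9

Base: (Arm, tot_qty=1).
Iteration 1: components of {Arm} -> Base = 1*4 = 4, Housing = 1*4 = 4, Panel = 1*3 = 3, Ring = 1*4 = 4, Shaft = 1*5 = 5.
Iteration 2: components of {Base,Housing,Panel,Ring,Shaft} -> Cap = 3*5 = 15, Gear = 4*4 = 16.
Iteration 3: components of {Cap,Gear} -> Bearing = 15*5 = 75.
Iteration 4: no further components; recursion stops.
Total rows emitted: 9.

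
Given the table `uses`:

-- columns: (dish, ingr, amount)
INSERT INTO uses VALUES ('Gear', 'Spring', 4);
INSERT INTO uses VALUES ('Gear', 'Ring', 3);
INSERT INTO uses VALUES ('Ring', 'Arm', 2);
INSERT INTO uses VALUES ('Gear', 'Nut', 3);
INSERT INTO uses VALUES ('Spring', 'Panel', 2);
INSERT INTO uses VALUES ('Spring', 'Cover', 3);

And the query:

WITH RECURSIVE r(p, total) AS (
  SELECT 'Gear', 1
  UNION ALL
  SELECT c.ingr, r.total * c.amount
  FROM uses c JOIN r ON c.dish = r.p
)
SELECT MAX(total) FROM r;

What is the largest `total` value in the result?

Base: (Gear, total=1).
Iteration 1: components of {Gear} -> Nut = 1*3 = 3, Ring = 1*3 = 3, Spring = 1*4 = 4.
Iteration 2: components of {Nut,Ring,Spring} -> Arm = 3*2 = 6, Cover = 4*3 = 12, Panel = 4*2 = 8.
Iteration 3: no further components; recursion stops.
total values: 1, 4, 3, 3, 8, 12, 6; the maximum is 12.

12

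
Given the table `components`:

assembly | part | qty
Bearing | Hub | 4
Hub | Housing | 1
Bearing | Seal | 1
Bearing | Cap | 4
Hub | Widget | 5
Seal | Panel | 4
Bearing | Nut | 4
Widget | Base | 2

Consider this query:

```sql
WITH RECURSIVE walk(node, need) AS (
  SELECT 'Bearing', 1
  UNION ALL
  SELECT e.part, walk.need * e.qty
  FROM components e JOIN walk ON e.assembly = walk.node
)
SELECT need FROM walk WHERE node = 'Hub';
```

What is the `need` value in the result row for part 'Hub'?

4

Base: (Bearing, need=1).
Iteration 1: components of {Bearing} -> Cap = 1*4 = 4, Hub = 1*4 = 4, Nut = 1*4 = 4, Seal = 1*1 = 1.
Iteration 2: components of {Cap,Hub,Nut,Seal} -> Housing = 4*1 = 4, Panel = 1*4 = 4, Widget = 4*5 = 20.
Iteration 3: components of {Housing,Panel,Widget} -> Base = 20*2 = 40.
Iteration 4: no further components; recursion stops.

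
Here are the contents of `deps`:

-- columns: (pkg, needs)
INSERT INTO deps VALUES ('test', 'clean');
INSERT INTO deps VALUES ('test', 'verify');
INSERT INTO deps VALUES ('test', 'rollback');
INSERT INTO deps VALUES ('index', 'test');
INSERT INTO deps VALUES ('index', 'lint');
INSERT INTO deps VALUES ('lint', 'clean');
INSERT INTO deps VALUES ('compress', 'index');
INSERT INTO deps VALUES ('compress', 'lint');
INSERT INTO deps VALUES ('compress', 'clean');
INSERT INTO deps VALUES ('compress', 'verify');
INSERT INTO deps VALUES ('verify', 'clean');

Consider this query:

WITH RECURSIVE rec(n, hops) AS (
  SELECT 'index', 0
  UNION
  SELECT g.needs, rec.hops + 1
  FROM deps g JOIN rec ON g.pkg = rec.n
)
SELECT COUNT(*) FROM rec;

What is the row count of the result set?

Base: (index, hops=0).
Iteration 1: edges from {index} -> (lint, hops=1), (test, hops=1).
Iteration 2: edges from {lint,test} -> (clean, hops=2), (rollback, hops=2), (verify, hops=2). [UNION drops 1 duplicate row(s)]
Iteration 3: edges from {clean,rollback,verify} -> (clean, hops=3).
Iteration 4: no outgoing edges from {clean}; recursion stops.
Total rows emitted: 7.

7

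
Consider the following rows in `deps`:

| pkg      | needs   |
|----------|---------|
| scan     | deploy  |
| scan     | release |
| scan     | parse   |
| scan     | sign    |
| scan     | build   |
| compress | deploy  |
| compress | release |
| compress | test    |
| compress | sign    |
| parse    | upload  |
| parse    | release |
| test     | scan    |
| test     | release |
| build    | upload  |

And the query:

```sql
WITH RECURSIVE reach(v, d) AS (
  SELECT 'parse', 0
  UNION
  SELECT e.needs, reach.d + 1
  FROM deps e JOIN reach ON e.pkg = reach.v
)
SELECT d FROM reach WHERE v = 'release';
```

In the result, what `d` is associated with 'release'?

Base: (parse, d=0).
Iteration 1: edges from {parse} -> (release, d=1), (upload, d=1).
Iteration 2: no outgoing edges from {release,upload}; recursion stops.

1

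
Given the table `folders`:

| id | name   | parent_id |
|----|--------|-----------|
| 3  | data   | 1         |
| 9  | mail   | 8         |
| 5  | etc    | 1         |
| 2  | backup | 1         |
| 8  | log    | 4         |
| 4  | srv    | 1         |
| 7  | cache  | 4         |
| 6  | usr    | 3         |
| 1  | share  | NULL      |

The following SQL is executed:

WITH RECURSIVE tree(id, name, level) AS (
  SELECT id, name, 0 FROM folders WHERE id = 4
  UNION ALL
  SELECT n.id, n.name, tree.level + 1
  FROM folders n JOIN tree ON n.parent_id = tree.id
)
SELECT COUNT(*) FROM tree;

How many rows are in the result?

Base: id=4 (srv) at level 0.
Iteration 1: rows with parent_id in {4} -> cache (id 7, level 1), log (id 8, level 1).
Iteration 2: rows with parent_id in {7,8} -> mail (id 9, level 2).
Iteration 3: no rows with parent_id in {9}; recursion stops.
Total rows emitted: 4.

4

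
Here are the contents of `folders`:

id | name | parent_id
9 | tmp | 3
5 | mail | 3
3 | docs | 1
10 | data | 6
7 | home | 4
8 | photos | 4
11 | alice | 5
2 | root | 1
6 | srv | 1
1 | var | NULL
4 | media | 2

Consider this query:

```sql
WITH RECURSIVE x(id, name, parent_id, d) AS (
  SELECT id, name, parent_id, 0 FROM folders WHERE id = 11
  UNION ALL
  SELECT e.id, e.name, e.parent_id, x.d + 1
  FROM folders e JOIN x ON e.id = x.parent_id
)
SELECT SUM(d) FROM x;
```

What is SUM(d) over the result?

Base: id=11 (alice), parent_id=5, d 0.
Iteration 1: join on id=5 -> mail (id 5, parent_id=3, d 1).
Iteration 2: join on id=3 -> docs (id 3, parent_id=1, d 2).
Iteration 3: join on id=1 -> var (id 1, parent_id=NULL, d 3).
Iteration 4: parent_id is NULL; no match; recursion stops.
SUM(d) = 0 + 1 + 2 + 3 = 6.

6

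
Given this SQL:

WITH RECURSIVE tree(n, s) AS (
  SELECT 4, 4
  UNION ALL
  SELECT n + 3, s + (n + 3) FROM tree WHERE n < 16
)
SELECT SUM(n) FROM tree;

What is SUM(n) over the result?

Base: n=4, s=4.
Iteration 1: 4 < 16 holds -> n = 4 + 3 = 7, s = 4 + 7 = 11.
Iteration 2: 7 < 16 holds -> n = 7 + 3 = 10, s = 11 + 10 = 21.
Iteration 3: 10 < 16 holds -> n = 10 + 3 = 13, s = 21 + 13 = 34.
Iteration 4: 13 < 16 holds -> n = 13 + 3 = 16, s = 34 + 16 = 50.
Iteration 5: 16 < 16 fails; recursion stops.
SUM(n) = 4 + 7 + 10 + 13 + 16 = 50.

50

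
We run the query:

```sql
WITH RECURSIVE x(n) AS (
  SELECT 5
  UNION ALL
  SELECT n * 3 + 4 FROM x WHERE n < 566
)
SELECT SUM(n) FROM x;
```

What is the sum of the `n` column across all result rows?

Base: n=5.
Iteration 1: 5 < 566 holds -> n = 5 * 3 + 4 = 19.
Iteration 2: 19 < 566 holds -> n = 19 * 3 + 4 = 61.
Iteration 3: 61 < 566 holds -> n = 61 * 3 + 4 = 187.
Iteration 4: 187 < 566 holds -> n = 187 * 3 + 4 = 565.
Iteration 5: 565 < 566 holds -> n = 565 * 3 + 4 = 1699.
Iteration 6: 1699 < 566 fails; recursion stops.
SUM(n) = 5 + 19 + 61 + 187 + 565 + 1699 = 2536.

2536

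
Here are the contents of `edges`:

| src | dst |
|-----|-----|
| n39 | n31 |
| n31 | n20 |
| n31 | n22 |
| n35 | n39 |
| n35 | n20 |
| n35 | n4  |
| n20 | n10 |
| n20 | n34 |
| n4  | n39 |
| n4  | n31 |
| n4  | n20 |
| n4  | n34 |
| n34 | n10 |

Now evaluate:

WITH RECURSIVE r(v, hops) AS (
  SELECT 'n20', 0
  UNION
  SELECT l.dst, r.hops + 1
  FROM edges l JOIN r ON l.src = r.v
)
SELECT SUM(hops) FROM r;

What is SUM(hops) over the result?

4

Base: (n20, hops=0).
Iteration 1: edges from {n20} -> (n10, hops=1), (n34, hops=1).
Iteration 2: edges from {n10,n34} -> (n10, hops=2).
Iteration 3: no outgoing edges from {n10}; recursion stops.
SUM(hops) = 0 + 1 + 1 + 2 = 4.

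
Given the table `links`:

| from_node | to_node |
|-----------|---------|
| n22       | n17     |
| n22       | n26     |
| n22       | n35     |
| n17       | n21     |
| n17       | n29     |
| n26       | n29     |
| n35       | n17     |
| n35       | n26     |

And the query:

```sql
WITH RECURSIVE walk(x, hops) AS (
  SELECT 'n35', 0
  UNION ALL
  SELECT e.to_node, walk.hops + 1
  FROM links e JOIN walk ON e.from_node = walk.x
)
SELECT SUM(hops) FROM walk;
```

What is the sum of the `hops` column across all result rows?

Base: (n35, hops=0).
Iteration 1: edges from {n35} -> (n17, hops=1), (n26, hops=1).
Iteration 2: edges from {n17,n26} -> (n21, hops=2), (n29, hops=2) x2. [UNION ALL keeps all 3 new rows, including repeats]
Iteration 3: no outgoing edges from {n21,n29}; recursion stops.
SUM(hops) = 0 + 1 + 1 + 2 + 2 + 2 = 8.

8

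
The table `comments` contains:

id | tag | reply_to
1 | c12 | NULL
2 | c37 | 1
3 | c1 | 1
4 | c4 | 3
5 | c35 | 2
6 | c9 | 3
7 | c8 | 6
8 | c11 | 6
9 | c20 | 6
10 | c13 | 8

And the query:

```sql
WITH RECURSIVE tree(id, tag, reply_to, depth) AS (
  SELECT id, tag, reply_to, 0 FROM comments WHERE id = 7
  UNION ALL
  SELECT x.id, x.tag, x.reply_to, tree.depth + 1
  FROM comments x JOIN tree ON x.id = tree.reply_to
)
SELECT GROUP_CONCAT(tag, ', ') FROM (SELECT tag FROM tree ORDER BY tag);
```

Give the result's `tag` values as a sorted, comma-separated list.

c1, c12, c8, c9

Base: id=7 (c8), reply_to=6, depth 0.
Iteration 1: join on id=6 -> c9 (id 6, reply_to=3, depth 1).
Iteration 2: join on id=3 -> c1 (id 3, reply_to=1, depth 2).
Iteration 3: join on id=1 -> c12 (id 1, reply_to=NULL, depth 3).
Iteration 4: reply_to is NULL; no match; recursion stops.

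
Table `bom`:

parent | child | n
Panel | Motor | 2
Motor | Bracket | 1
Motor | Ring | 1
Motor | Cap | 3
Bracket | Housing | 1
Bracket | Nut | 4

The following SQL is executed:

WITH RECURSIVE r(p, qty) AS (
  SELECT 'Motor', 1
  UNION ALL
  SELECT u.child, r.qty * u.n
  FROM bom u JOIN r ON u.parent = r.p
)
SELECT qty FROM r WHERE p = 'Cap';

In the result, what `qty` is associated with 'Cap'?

Base: (Motor, qty=1).
Iteration 1: components of {Motor} -> Bracket = 1*1 = 1, Cap = 1*3 = 3, Ring = 1*1 = 1.
Iteration 2: components of {Bracket,Cap,Ring} -> Housing = 1*1 = 1, Nut = 1*4 = 4.
Iteration 3: no further components; recursion stops.

3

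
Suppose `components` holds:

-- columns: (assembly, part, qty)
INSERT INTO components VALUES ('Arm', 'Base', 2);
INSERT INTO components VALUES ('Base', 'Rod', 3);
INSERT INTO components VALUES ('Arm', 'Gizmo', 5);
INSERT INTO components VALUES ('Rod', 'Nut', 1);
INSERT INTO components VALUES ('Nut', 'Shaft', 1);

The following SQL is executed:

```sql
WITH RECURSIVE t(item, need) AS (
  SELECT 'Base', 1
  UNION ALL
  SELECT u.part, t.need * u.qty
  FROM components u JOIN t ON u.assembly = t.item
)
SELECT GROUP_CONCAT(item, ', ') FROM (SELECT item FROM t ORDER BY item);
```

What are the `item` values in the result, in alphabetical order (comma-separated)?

Base: (Base, need=1).
Iteration 1: components of {Base} -> Rod = 1*3 = 3.
Iteration 2: components of {Rod} -> Nut = 3*1 = 3.
Iteration 3: components of {Nut} -> Shaft = 3*1 = 3.
Iteration 4: no further components; recursion stops.

Base, Nut, Rod, Shaft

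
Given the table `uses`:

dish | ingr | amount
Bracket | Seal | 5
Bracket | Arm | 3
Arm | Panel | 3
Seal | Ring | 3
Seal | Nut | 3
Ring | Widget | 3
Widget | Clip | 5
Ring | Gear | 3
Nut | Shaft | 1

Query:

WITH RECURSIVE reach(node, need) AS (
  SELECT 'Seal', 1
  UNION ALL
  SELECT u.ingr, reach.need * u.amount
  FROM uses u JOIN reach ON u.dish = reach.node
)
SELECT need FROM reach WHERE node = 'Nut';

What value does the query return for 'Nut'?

3

Base: (Seal, need=1).
Iteration 1: components of {Seal} -> Nut = 1*3 = 3, Ring = 1*3 = 3.
Iteration 2: components of {Nut,Ring} -> Gear = 3*3 = 9, Shaft = 3*1 = 3, Widget = 3*3 = 9.
Iteration 3: components of {Gear,Shaft,Widget} -> Clip = 9*5 = 45.
Iteration 4: no further components; recursion stops.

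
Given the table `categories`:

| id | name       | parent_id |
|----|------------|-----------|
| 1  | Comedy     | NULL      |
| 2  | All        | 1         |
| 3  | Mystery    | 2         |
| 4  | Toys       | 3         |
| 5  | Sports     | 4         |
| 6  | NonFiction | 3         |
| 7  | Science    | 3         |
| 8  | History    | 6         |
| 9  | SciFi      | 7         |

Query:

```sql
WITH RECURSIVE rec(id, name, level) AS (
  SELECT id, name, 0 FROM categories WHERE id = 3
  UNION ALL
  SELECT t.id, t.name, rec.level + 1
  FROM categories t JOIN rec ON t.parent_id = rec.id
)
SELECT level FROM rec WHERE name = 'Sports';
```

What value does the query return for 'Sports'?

Base: id=3 (Mystery) at level 0.
Iteration 1: rows with parent_id in {3} -> Toys (id 4, level 1), NonFiction (id 6, level 1), Science (id 7, level 1).
Iteration 2: rows with parent_id in {4,6,7} -> Sports (id 5, level 2), History (id 8, level 2), SciFi (id 9, level 2).
Iteration 3: no rows with parent_id in {5,8,9}; recursion stops.

2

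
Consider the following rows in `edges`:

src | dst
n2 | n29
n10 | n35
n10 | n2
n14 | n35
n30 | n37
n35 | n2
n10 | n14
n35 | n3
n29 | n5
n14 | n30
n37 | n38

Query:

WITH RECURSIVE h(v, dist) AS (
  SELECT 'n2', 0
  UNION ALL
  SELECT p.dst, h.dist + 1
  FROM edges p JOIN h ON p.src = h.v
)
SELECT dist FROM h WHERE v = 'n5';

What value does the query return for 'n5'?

2

Base: (n2, dist=0).
Iteration 1: edges from {n2} -> (n29, dist=1).
Iteration 2: edges from {n29} -> (n5, dist=2).
Iteration 3: no outgoing edges from {n5}; recursion stops.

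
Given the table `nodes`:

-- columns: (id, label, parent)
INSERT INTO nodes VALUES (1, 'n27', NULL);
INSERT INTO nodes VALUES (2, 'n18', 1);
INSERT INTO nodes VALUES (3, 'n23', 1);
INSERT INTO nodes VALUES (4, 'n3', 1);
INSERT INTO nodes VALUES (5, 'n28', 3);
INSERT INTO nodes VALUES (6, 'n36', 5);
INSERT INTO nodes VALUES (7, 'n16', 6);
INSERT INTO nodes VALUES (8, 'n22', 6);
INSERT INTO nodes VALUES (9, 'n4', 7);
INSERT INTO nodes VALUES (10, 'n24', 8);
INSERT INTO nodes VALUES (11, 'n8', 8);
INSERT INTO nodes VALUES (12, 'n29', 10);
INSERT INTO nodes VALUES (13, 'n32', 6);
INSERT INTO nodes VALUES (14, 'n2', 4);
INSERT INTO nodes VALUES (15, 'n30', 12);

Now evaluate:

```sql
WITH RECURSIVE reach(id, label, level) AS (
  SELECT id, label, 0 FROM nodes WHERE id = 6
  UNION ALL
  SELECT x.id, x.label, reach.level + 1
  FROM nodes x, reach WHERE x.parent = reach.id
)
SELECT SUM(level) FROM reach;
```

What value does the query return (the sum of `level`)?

Base: id=6 (n36) at level 0.
Iteration 1: rows with parent in {6} -> n16 (id 7, level 1), n22 (id 8, level 1), n32 (id 13, level 1).
Iteration 2: rows with parent in {7,8,13} -> n4 (id 9, level 2), n24 (id 10, level 2), n8 (id 11, level 2).
Iteration 3: rows with parent in {9,10,11} -> n29 (id 12, level 3).
Iteration 4: rows with parent in {12} -> n30 (id 15, level 4).
Iteration 5: no rows with parent in {15}; recursion stops.
SUM(level) = 0 + 1 + 1 + 1 + 2 + 2 + 2 + 3 + 4 = 16.

16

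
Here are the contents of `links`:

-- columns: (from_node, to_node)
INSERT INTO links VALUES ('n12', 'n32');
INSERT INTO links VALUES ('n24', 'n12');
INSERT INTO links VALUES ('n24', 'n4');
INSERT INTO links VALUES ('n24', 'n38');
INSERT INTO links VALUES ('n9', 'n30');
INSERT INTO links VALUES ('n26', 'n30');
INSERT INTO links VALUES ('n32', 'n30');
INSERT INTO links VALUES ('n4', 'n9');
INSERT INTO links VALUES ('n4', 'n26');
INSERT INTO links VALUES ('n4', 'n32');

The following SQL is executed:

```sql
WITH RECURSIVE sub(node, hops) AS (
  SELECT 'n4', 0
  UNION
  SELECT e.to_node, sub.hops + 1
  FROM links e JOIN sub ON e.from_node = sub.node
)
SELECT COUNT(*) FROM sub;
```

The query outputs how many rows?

Base: (n4, hops=0).
Iteration 1: edges from {n4} -> (n26, hops=1), (n32, hops=1), (n9, hops=1).
Iteration 2: edges from {n26,n32,n9} -> (n30, hops=2). [UNION drops 2 duplicate row(s)]
Iteration 3: no outgoing edges from {n30}; recursion stops.
Total rows emitted: 5.

5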